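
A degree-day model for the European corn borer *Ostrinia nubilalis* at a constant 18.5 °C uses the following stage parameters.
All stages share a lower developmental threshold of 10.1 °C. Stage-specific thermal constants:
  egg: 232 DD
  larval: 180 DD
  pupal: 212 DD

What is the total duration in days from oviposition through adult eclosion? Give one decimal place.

Daily accumulation at 18.5 °C = 18.5 − 10.1 = 8.4 DD/day.
Total K = 232 + 180 + 212 = 624 DD.
Total duration = 624 / 8.4 = 74.286 ≈ 74.3 days.

74.3 days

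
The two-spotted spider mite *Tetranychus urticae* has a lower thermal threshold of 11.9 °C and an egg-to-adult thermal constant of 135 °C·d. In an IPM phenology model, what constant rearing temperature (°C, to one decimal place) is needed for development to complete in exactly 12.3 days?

22.9 °C

Required daily accumulation = 135 / 12.3 = 10.976 DD/day.
T = T_base + 10.976 = 11.9 + 10.976 = 22.876 ≈ 22.9 °C.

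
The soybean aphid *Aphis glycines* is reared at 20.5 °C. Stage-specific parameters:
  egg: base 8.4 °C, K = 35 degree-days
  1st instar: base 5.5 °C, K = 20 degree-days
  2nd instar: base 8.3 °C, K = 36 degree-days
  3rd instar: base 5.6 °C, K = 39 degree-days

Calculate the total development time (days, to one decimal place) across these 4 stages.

egg: 35 / (20.5 − 8.4) = 35 / 12.1 = 2.893 d.
1st instar: 20 / (20.5 − 5.5) = 20 / 15.0 = 1.333 d.
2nd instar: 36 / (20.5 − 8.3) = 36 / 12.2 = 2.951 d.
3rd instar: 39 / (20.5 − 5.6) = 39 / 14.9 = 2.617 d.
Sum = 9.794 ≈ 9.8 days.

9.8 days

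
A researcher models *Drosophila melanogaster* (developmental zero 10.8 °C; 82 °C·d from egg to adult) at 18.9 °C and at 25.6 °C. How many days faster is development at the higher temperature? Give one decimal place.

At 18.9 °C: 82 / (18.9 − 10.8) = 82 / 8.1 = 10.123 d.
At 25.6 °C: 82 / (25.6 − 10.8) = 82 / 14.8 = 5.541 d.
Difference = |10.123 − 5.541| = 4.583 ≈ 4.6 days.

4.6 days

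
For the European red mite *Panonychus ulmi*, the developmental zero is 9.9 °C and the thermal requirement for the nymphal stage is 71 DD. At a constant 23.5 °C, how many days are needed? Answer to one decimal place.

Daily accumulation = 23.5 − 9.9 = 13.6 DD/day.
Duration = 71 / 13.6 = 5.221 ≈ 5.2 days.

5.2 days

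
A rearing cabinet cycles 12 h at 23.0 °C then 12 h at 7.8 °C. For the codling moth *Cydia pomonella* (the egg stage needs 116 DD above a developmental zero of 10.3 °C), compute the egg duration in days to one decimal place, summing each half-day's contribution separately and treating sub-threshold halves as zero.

18.3 days

Day half: max(0, 23.0 − 10.3) × 0.5 = 12.7 × 0.5 = 6.35 DD.
Night half: max(0, 7.8 − 10.3) × 0.5 = 0.0 × 0.5 = 0.00 DD.
Per 24 h: 6.35 DD/day.
Duration = 116 / 6.35 = 18.268 ≈ 18.3 days.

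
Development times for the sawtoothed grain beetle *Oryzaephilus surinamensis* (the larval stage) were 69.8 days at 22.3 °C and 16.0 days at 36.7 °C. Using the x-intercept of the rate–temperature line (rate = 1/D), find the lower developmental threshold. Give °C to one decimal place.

18.0 °C

Equal thermal constants: D₁(T₁ − T_b) = D₂(T₂ − T_b).
69.8·(22.3 − T_b) = 16.0·(36.7 − T_b)
T_b = (69.8·22.3 − 16.0·36.7) / (69.8 − 16.0) = 969.34 / 53.8 = 18.017 °C ≈ 18.0 °C.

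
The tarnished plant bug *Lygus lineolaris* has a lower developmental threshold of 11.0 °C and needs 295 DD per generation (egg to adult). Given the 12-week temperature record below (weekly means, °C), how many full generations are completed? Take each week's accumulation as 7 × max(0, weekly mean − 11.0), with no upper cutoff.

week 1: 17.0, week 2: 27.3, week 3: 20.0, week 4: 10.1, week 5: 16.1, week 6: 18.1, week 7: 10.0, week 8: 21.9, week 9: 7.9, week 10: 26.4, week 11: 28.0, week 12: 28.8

2 generations

Weekly DD (7 × max(0, T̄ − 11.0)): 42.0, 114.1, 63.0, 0.0, 35.7, 49.7, 0.0, 76.3, 0.0, 107.8, 119.0, 124.6.
Season total = 732.2 DD.
Complete generations = ⌊732.2 / 295⌋ = 2.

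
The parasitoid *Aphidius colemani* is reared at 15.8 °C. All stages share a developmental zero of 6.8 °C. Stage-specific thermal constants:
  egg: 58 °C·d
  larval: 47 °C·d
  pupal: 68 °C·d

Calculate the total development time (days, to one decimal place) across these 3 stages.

Daily accumulation at 15.8 °C = 15.8 − 6.8 = 9.0 DD/day.
Total K = 58 + 47 + 68 = 173 DD.
Total duration = 173 / 9.0 = 19.222 ≈ 19.2 days.

19.2 days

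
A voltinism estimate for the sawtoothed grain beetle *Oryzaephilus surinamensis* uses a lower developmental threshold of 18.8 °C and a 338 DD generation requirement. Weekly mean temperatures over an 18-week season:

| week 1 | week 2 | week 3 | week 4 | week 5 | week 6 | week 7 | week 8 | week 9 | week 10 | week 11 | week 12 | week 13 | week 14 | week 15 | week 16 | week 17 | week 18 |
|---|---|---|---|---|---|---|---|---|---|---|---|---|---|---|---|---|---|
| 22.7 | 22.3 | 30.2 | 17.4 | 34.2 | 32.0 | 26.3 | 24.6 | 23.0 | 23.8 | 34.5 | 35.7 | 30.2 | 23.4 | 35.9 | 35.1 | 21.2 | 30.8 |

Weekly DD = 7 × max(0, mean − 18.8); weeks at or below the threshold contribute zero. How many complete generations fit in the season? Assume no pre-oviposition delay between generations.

3 generations

Weekly DD (7 × max(0, T̄ − 18.8)): 27.3, 24.5, 79.8, 0.0, 107.8, 92.4, 52.5, 40.6, 29.4, 35.0, 109.9, 118.3, 79.8, 32.2, 119.7, 114.1, 16.8, 84.0.
Season total = 1164.1 DD.
Complete generations = ⌊1164.1 / 338⌋ = 3.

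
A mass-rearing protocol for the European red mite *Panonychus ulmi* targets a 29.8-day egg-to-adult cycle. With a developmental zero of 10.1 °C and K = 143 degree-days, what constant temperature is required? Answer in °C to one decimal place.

14.9 °C

Required daily accumulation = 143 / 29.8 = 4.799 DD/day.
T = T_base + 4.799 = 10.1 + 4.799 = 14.899 ≈ 14.9 °C.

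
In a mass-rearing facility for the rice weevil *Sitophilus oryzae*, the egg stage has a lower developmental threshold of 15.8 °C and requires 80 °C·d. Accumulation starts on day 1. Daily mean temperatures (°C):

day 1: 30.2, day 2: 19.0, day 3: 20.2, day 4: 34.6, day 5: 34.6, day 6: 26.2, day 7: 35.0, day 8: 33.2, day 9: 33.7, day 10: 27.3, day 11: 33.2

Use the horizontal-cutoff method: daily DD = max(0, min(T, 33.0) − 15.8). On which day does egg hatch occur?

Daily DD above 15.8 °C (capped at 17.2): 14.4, 3.2, 4.4, 17.2, 17.2, 10.4, 17.2, 17.2, 17.2, 11.5, 17.2.
Cumulative: 14.4, 17.6, 22.0, 39.2, 56.4, 66.8, 84.0, 101.2, 118.4, 129.9, 147.1.
The total first reaches 80 DD on day 7.

day 7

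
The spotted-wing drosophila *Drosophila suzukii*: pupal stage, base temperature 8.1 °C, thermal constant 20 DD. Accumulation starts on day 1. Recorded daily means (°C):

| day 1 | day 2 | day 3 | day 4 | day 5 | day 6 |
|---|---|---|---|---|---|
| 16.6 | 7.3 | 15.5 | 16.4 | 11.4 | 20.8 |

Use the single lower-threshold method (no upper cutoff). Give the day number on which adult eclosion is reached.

Daily DD above 8.1 °C: 8.5, 0.0, 7.4, 8.3, 3.3, 12.7.
Cumulative: 8.5, 8.5, 15.9, 24.2, 27.5, 40.2.
The total first reaches 20 DD on day 4.

day 4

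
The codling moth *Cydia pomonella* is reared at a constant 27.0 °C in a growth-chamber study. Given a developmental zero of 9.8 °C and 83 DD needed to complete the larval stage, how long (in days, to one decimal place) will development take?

4.8 days

Daily accumulation = 27.0 − 9.8 = 17.2 DD/day.
Duration = 83 / 17.2 = 4.826 ≈ 4.8 days.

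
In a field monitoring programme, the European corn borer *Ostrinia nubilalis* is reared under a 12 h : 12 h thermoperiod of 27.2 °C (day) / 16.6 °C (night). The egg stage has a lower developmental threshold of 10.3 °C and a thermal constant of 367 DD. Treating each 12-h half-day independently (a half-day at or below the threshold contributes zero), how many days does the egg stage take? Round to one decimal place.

31.6 days

Day half: max(0, 27.2 − 10.3) × 0.5 = 16.9 × 0.5 = 8.45 DD.
Night half: max(0, 16.6 − 10.3) × 0.5 = 6.3 × 0.5 = 3.15 DD.
Per 24 h: 11.60 DD/day.
Duration = 367 / 11.60 = 31.638 ≈ 31.6 days.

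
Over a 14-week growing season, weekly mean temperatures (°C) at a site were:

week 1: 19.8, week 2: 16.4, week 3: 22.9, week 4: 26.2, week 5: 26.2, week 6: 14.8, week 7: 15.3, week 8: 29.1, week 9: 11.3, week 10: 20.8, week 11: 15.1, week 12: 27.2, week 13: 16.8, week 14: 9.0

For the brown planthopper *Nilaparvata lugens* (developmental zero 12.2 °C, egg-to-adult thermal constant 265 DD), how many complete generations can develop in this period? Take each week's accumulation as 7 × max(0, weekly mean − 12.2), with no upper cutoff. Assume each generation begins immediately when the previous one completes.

Weekly DD (7 × max(0, T̄ − 12.2)): 53.2, 29.4, 74.9, 98.0, 98.0, 18.2, 21.7, 118.3, 0.0, 60.2, 20.3, 105.0, 32.2, 0.0.
Season total = 729.4 DD.
Complete generations = ⌊729.4 / 265⌋ = 2.

2 generations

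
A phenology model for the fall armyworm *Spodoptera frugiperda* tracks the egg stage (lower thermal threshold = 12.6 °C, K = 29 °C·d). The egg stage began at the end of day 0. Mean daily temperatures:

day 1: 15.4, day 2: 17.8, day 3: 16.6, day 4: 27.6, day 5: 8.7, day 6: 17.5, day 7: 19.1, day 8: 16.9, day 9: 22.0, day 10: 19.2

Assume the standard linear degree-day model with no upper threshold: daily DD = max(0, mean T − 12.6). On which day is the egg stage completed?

Daily DD above 12.6 °C: 2.8, 5.2, 4.0, 15.0, 0.0, 4.9, 6.5, 4.3, 9.4, 6.6.
Cumulative: 2.8, 8.0, 12.0, 27.0, 27.0, 31.9, 38.4, 42.7, 52.1, 58.7.
The total first reaches 29 DD on day 6.

day 6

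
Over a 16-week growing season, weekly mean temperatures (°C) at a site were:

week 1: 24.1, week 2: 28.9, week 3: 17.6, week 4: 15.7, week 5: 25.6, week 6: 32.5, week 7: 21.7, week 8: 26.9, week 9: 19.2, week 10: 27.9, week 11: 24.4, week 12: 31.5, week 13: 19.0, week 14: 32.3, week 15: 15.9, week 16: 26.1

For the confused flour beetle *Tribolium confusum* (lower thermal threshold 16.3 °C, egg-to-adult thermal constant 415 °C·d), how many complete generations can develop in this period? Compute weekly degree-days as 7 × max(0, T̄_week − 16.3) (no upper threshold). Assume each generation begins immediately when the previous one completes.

Weekly DD (7 × max(0, T̄ − 16.3)): 54.6, 88.2, 9.1, 0.0, 65.1, 113.4, 37.8, 74.2, 20.3, 81.2, 56.7, 106.4, 18.9, 112.0, 0.0, 68.6.
Season total = 906.5 DD.
Complete generations = ⌊906.5 / 415⌋ = 2.

2 generations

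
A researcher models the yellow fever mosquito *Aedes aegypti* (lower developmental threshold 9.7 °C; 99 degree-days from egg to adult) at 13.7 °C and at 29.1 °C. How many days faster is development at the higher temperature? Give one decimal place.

19.6 days

At 13.7 °C: 99 / (13.7 − 9.7) = 99 / 4.0 = 24.750 d.
At 29.1 °C: 99 / (29.1 − 9.7) = 99 / 19.4 = 5.103 d.
Difference = |24.750 − 5.103| = 19.647 ≈ 19.6 days.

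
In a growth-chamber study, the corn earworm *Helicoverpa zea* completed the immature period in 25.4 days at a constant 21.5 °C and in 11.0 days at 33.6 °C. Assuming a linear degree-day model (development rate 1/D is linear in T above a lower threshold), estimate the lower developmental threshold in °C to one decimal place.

Under the model K = D·(T − T_b), so D₁·(T₁ − T_b) = D₂·(T₂ − T_b).
25.4·(21.5 − T_b) = 11.0·(33.6 − T_b)
T_b = (25.4·21.5 − 11.0·33.6) / (25.4 − 11.0) = 176.50 / 14.4 = 12.257 °C ≈ 12.3 °C.

12.3 °C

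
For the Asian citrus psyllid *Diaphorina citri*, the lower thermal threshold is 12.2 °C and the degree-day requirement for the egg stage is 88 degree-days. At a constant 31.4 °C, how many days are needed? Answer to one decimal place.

Daily accumulation = 31.4 − 12.2 = 19.2 DD/day.
Duration = 88 / 19.2 = 4.583 ≈ 4.6 days.

4.6 days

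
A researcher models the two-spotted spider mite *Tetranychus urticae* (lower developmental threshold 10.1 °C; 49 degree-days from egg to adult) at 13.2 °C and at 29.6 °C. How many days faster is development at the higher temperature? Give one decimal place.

At 13.2 °C: 49 / (13.2 − 10.1) = 49 / 3.1 = 15.806 d.
At 29.6 °C: 49 / (29.6 − 10.1) = 49 / 19.5 = 2.513 d.
Difference = |15.806 − 2.513| = 13.294 ≈ 13.3 days.

13.3 days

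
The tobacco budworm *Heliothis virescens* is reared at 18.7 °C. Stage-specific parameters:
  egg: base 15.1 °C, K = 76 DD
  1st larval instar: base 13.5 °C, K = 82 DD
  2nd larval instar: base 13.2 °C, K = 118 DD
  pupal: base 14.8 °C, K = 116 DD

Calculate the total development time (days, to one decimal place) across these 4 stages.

88.1 days

egg: 76 / (18.7 − 15.1) = 76 / 3.6 = 21.111 d.
1st larval instar: 82 / (18.7 − 13.5) = 82 / 5.2 = 15.769 d.
2nd larval instar: 118 / (18.7 − 13.2) = 118 / 5.5 = 21.455 d.
pupal: 116 / (18.7 − 14.8) = 116 / 3.9 = 29.744 d.
Sum = 88.078 ≈ 88.1 days.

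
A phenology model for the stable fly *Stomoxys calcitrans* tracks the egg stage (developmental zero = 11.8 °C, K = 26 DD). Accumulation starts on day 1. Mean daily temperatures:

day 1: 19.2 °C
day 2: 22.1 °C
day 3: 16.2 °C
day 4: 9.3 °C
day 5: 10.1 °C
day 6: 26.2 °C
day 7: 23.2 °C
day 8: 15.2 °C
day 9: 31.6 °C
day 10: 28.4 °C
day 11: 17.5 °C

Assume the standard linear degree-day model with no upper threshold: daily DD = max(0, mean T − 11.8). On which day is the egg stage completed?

Daily DD above 11.8 °C: 7.4, 10.3, 4.4, 0.0, 0.0, 14.4, 11.4, 3.4, 19.8, 16.6, 5.7.
Cumulative: 7.4, 17.7, 22.1, 22.1, 22.1, 36.5, 47.9, 51.3, 71.1, 87.7, 93.4.
The total first reaches 26 DD on day 6.

day 6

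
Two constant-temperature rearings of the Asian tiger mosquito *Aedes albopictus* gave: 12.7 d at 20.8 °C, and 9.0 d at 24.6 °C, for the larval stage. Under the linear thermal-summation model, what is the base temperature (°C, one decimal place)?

11.6 °C

Equal thermal constants: D₁(T₁ − T_b) = D₂(T₂ − T_b).
12.7·(20.8 − T_b) = 9.0·(24.6 − T_b)
T_b = (12.7·20.8 − 9.0·24.6) / (12.7 − 9.0) = 42.76 / 3.7 = 11.557 °C ≈ 11.6 °C.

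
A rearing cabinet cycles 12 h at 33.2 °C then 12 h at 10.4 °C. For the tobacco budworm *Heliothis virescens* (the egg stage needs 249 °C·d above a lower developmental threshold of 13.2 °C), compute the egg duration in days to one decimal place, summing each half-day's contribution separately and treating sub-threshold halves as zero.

24.9 days

Day half: max(0, 33.2 − 13.2) × 0.5 = 20.0 × 0.5 = 10.00 DD.
Night half: max(0, 10.4 − 13.2) × 0.5 = 0.0 × 0.5 = 0.00 DD.
Per 24 h: 10.00 DD/day.
Duration = 249 / 10.00 = 24.900 ≈ 24.9 days.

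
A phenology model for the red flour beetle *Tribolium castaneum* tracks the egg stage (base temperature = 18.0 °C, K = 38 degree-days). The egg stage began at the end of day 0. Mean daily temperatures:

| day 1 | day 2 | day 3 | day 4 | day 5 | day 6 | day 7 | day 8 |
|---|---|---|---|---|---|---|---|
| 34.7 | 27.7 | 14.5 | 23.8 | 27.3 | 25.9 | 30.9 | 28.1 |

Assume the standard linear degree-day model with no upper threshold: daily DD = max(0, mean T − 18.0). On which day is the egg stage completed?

Daily DD above 18.0 °C: 16.7, 9.7, 0.0, 5.8, 9.3, 7.9, 12.9, 10.1.
Cumulative: 16.7, 26.4, 26.4, 32.2, 41.5, 49.4, 62.3, 72.4.
The total first reaches 38 DD on day 5.

day 5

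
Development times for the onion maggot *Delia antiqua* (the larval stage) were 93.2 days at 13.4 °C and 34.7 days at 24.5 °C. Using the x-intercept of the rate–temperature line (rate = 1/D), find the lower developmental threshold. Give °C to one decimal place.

6.8 °C

Under the model K = D·(T − T_b), so D₁·(T₁ − T_b) = D₂·(T₂ − T_b).
93.2·(13.4 − T_b) = 34.7·(24.5 − T_b)
T_b = (93.2·13.4 − 34.7·24.5) / (93.2 − 34.7) = 398.73 / 58.5 = 6.816 °C ≈ 6.8 °C.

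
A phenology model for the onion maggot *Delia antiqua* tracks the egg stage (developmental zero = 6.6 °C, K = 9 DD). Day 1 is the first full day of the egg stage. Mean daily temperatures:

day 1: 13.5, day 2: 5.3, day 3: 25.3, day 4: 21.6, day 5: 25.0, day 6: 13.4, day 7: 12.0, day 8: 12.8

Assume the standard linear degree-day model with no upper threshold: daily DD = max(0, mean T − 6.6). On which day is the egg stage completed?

Daily DD above 6.6 °C: 6.9, 0.0, 18.7, 15.0, 18.4, 6.8, 5.4, 6.2.
Cumulative: 6.9, 6.9, 25.6, 40.6, 59.0, 65.8, 71.2, 77.4.
The total first reaches 9 DD on day 3.

day 3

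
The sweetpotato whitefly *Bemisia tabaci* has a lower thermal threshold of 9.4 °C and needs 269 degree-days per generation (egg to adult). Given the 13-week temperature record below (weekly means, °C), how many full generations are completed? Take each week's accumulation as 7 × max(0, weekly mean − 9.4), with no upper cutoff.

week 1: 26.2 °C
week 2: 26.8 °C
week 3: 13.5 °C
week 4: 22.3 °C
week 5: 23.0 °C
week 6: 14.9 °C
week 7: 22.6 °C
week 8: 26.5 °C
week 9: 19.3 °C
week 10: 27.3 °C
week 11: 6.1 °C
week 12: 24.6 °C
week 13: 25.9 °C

4 generations

Weekly DD (7 × max(0, T̄ − 9.4)): 117.6, 121.8, 28.7, 90.3, 95.2, 38.5, 92.4, 119.7, 69.3, 125.3, 0.0, 106.4, 115.5.
Season total = 1120.7 DD.
Complete generations = ⌊1120.7 / 269⌋ = 4.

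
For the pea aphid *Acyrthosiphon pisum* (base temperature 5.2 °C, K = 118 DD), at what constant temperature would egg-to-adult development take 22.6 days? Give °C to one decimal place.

Required daily accumulation = 118 / 22.6 = 5.221 DD/day.
T = T_base + 5.221 = 5.2 + 5.221 = 10.421 ≈ 10.4 °C.

10.4 °C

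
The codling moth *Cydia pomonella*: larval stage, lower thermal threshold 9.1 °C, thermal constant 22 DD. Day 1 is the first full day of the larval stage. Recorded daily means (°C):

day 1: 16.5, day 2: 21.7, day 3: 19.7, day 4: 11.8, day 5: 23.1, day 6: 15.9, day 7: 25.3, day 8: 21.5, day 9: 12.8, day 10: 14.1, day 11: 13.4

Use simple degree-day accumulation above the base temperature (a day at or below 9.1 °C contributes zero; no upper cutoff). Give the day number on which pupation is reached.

Daily DD above 9.1 °C: 7.4, 12.6, 10.6, 2.7, 14.0, 6.8, 16.2, 12.4, 3.7, 5.0, 4.3.
Cumulative: 7.4, 20.0, 30.6, 33.3, 47.3, 54.1, 70.3, 82.7, 86.4, 91.4, 95.7.
The total first reaches 22 DD on day 3.

day 3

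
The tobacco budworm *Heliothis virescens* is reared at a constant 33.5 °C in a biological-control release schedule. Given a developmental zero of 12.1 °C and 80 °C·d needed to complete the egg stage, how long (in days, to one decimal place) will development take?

Daily accumulation = 33.5 − 12.1 = 21.4 DD/day.
Duration = 80 / 21.4 = 3.738 ≈ 3.7 days.

3.7 days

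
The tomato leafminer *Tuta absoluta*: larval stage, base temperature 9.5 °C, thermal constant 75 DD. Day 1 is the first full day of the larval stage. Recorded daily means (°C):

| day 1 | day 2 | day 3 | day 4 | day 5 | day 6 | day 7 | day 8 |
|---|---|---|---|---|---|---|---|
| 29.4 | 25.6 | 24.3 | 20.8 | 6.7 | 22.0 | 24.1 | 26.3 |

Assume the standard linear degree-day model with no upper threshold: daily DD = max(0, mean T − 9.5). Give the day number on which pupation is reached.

day 7

Daily DD above 9.5 °C: 19.9, 16.1, 14.8, 11.3, 0.0, 12.5, 14.6, 16.8.
Cumulative: 19.9, 36.0, 50.8, 62.1, 62.1, 74.6, 89.2, 106.0.
The total first reaches 75 DD on day 7.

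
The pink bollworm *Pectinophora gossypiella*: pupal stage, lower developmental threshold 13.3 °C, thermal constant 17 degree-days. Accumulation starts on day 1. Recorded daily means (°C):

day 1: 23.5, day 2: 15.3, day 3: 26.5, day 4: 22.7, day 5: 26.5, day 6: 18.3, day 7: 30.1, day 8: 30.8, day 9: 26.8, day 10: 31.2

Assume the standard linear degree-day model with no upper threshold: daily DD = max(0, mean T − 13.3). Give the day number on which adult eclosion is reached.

day 3

Daily DD above 13.3 °C: 10.2, 2.0, 13.2, 9.4, 13.2, 5.0, 16.8, 17.5, 13.5, 17.9.
Cumulative: 10.2, 12.2, 25.4, 34.8, 48.0, 53.0, 69.8, 87.3, 100.8, 118.7.
The total first reaches 17 DD on day 3.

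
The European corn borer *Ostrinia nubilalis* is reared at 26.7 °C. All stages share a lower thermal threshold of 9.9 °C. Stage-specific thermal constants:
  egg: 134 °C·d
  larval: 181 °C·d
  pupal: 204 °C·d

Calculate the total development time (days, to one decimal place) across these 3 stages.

30.9 days

Daily accumulation at 26.7 °C = 26.7 − 9.9 = 16.8 DD/day.
Total K = 134 + 181 + 204 = 519 DD.
Total duration = 519 / 16.8 = 30.893 ≈ 30.9 days.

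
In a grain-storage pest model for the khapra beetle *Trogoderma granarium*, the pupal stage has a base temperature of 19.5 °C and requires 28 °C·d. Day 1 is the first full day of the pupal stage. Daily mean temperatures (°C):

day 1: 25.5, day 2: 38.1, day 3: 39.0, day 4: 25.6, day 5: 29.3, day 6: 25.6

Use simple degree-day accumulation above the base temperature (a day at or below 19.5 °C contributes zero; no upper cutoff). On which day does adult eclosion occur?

day 3

Daily DD above 19.5 °C: 6.0, 18.6, 19.5, 6.1, 9.8, 6.1.
Cumulative: 6.0, 24.6, 44.1, 50.2, 60.0, 66.1.
The total first reaches 28 DD on day 3.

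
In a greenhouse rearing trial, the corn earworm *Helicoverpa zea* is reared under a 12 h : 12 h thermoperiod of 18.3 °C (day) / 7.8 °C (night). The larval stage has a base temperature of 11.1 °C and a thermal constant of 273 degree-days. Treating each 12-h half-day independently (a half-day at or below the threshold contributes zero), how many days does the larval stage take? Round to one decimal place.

Day half: max(0, 18.3 − 11.1) × 0.5 = 7.2 × 0.5 = 3.60 DD.
Night half: max(0, 7.8 − 11.1) × 0.5 = 0.0 × 0.5 = 0.00 DD.
Per 24 h: 3.60 DD/day.
Duration = 273 / 3.60 = 75.833 ≈ 75.8 days.

75.8 days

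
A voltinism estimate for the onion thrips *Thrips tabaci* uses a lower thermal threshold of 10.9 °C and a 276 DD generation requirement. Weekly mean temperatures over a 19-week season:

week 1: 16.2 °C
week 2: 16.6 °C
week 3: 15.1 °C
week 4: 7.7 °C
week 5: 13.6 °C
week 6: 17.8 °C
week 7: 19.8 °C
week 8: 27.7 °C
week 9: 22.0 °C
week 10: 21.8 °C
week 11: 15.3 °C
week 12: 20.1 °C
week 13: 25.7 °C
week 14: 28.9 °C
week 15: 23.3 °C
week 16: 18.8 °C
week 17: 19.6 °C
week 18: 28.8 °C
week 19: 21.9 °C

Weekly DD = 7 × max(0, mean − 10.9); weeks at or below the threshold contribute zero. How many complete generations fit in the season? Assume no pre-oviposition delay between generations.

Weekly DD (7 × max(0, T̄ − 10.9)): 37.1, 39.9, 29.4, 0.0, 18.9, 48.3, 62.3, 117.6, 77.7, 76.3, 30.8, 64.4, 103.6, 126.0, 86.8, 55.3, 60.9, 125.3, 77.0.
Season total = 1237.6 DD.
Complete generations = ⌊1237.6 / 276⌋ = 4.

4 generations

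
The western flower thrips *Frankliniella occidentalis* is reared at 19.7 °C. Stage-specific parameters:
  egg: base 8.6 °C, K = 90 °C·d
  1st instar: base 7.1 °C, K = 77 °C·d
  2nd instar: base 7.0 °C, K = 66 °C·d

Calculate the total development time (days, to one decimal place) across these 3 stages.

egg: 90 / (19.7 − 8.6) = 90 / 11.1 = 8.108 d.
1st instar: 77 / (19.7 − 7.1) = 77 / 12.6 = 6.111 d.
2nd instar: 66 / (19.7 − 7.0) = 66 / 12.7 = 5.197 d.
Sum = 19.416 ≈ 19.4 days.

19.4 days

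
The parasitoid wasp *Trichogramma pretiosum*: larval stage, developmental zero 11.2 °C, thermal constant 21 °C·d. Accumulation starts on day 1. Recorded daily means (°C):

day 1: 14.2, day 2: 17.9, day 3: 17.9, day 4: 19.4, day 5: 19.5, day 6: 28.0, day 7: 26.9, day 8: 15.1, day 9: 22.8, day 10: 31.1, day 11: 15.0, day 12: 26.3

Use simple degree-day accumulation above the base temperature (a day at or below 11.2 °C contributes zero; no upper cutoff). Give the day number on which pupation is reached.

day 4

Daily DD above 11.2 °C: 3.0, 6.7, 6.7, 8.2, 8.3, 16.8, 15.7, 3.9, 11.6, 19.9, 3.8, 15.1.
Cumulative: 3.0, 9.7, 16.4, 24.6, 32.9, 49.7, 65.4, 69.3, 80.9, 100.8, 104.6, 119.7.
The total first reaches 21 DD on day 4.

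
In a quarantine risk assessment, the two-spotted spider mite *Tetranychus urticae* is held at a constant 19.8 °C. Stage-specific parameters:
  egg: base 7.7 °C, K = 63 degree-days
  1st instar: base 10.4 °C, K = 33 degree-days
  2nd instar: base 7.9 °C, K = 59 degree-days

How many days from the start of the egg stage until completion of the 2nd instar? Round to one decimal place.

egg: 63 / (19.8 − 7.7) = 63 / 12.1 = 5.207 d.
1st instar: 33 / (19.8 − 10.4) = 33 / 9.4 = 3.511 d.
2nd instar: 59 / (19.8 − 7.9) = 59 / 11.9 = 4.958 d.
Sum = 13.675 ≈ 13.7 days.

13.7 days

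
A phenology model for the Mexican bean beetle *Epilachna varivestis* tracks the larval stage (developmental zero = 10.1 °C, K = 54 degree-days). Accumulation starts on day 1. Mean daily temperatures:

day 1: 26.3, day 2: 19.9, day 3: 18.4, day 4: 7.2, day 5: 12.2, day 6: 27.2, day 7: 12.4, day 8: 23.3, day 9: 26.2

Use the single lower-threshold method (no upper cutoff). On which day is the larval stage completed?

Daily DD above 10.1 °C: 16.2, 9.8, 8.3, 0.0, 2.1, 17.1, 2.3, 13.2, 16.1.
Cumulative: 16.2, 26.0, 34.3, 34.3, 36.4, 53.5, 55.8, 69.0, 85.1.
The total first reaches 54 DD on day 7.

day 7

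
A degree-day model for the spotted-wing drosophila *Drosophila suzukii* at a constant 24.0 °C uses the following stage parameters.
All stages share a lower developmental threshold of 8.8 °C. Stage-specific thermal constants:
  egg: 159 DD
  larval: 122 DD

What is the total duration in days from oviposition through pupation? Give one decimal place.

Daily accumulation at 24.0 °C = 24.0 − 8.8 = 15.2 DD/day.
Total K = 159 + 122 = 281 DD.
Total duration = 281 / 15.2 = 18.487 ≈ 18.5 days.

18.5 days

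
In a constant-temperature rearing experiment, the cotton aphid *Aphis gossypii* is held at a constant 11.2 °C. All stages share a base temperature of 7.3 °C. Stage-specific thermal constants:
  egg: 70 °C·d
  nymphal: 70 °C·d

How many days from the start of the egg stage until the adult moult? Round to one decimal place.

35.9 days

Daily accumulation at 11.2 °C = 11.2 − 7.3 = 3.9 DD/day.
Total K = 70 + 70 = 140 DD.
Total duration = 140 / 3.9 = 35.897 ≈ 35.9 days.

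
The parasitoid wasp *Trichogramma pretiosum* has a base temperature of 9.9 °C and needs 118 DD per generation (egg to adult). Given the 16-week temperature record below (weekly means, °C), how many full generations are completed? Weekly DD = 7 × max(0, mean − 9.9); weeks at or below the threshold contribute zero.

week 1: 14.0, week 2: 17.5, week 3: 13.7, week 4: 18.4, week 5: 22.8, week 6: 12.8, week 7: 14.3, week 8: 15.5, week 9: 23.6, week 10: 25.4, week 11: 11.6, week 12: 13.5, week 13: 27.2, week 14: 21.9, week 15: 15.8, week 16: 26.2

Weekly DD (7 × max(0, T̄ − 9.9)): 28.7, 53.2, 26.6, 59.5, 90.3, 20.3, 30.8, 39.2, 95.9, 108.5, 11.9, 25.2, 121.1, 84.0, 41.3, 114.1.
Season total = 950.6 DD.
Complete generations = ⌊950.6 / 118⌋ = 8.

8 generations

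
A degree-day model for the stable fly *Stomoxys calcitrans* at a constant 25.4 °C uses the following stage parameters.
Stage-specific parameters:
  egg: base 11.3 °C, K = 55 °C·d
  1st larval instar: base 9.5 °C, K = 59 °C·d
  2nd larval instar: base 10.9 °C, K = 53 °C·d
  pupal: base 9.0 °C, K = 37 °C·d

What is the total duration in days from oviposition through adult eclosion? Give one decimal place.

13.5 days

egg: 55 / (25.4 − 11.3) = 55 / 14.1 = 3.901 d.
1st larval instar: 59 / (25.4 − 9.5) = 59 / 15.9 = 3.711 d.
2nd larval instar: 53 / (25.4 − 10.9) = 53 / 14.5 = 3.655 d.
pupal: 37 / (25.4 − 9.0) = 37 / 16.4 = 2.256 d.
Sum = 13.523 ≈ 13.5 days.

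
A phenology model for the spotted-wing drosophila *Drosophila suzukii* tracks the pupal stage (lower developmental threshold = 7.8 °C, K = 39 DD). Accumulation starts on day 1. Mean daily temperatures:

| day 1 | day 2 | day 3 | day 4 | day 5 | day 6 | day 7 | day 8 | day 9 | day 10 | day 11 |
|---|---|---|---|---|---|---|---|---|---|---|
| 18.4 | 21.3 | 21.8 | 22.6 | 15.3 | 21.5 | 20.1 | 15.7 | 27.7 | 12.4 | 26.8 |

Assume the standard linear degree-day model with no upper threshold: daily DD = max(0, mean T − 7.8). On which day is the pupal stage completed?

day 4

Daily DD above 7.8 °C: 10.6, 13.5, 14.0, 14.8, 7.5, 13.7, 12.3, 7.9, 19.9, 4.6, 19.0.
Cumulative: 10.6, 24.1, 38.1, 52.9, 60.4, 74.1, 86.4, 94.3, 114.2, 118.8, 137.8.
The total first reaches 39 DD on day 4.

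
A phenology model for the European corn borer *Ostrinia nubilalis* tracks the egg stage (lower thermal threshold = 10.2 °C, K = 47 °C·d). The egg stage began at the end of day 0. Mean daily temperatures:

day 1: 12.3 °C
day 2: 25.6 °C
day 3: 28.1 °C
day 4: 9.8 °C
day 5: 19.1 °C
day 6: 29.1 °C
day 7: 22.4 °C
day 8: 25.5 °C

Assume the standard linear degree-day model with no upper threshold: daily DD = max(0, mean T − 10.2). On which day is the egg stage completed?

Daily DD above 10.2 °C: 2.1, 15.4, 17.9, 0.0, 8.9, 18.9, 12.2, 15.3.
Cumulative: 2.1, 17.5, 35.4, 35.4, 44.3, 63.2, 75.4, 90.7.
The total first reaches 47 DD on day 6.

day 6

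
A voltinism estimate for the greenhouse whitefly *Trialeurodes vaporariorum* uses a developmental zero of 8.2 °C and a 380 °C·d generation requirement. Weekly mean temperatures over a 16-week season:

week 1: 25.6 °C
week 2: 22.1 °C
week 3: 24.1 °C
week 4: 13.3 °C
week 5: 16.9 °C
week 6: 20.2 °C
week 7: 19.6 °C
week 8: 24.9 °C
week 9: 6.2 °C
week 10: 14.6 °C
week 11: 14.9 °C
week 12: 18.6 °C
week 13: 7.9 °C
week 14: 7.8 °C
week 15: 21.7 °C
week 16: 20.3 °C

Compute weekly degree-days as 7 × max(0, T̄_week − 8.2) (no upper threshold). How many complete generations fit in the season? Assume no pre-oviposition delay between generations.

Weekly DD (7 × max(0, T̄ − 8.2)): 121.8, 97.3, 111.3, 35.7, 60.9, 84.0, 79.8, 116.9, 0.0, 44.8, 46.9, 72.8, 0.0, 0.0, 94.5, 84.7.
Season total = 1051.4 DD.
Complete generations = ⌊1051.4 / 380⌋ = 2.

2 generations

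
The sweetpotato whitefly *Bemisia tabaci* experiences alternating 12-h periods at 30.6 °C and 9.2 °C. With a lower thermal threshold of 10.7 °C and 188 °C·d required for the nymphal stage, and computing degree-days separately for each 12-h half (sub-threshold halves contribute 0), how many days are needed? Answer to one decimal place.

18.9 days

Day half: max(0, 30.6 − 10.7) × 0.5 = 19.9 × 0.5 = 9.95 DD.
Night half: max(0, 9.2 − 10.7) × 0.5 = 0.0 × 0.5 = 0.00 DD.
Per 24 h: 9.95 DD/day.
Duration = 188 / 9.95 = 18.894 ≈ 18.9 days.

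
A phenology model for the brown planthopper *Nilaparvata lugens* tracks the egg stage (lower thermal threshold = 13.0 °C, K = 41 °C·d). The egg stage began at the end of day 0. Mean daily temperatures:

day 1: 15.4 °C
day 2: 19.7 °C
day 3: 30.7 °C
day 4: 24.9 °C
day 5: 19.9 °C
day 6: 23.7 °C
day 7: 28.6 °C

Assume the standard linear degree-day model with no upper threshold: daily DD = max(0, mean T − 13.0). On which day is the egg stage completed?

day 5

Daily DD above 13.0 °C: 2.4, 6.7, 17.7, 11.9, 6.9, 10.7, 15.6.
Cumulative: 2.4, 9.1, 26.8, 38.7, 45.6, 56.3, 71.9.
The total first reaches 41 DD on day 5.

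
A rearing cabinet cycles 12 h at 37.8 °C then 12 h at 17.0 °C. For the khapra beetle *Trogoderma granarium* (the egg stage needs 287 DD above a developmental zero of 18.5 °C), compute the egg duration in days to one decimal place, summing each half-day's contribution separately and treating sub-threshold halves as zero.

Day half: max(0, 37.8 − 18.5) × 0.5 = 19.3 × 0.5 = 9.65 DD.
Night half: max(0, 17.0 − 18.5) × 0.5 = 0.0 × 0.5 = 0.00 DD.
Per 24 h: 9.65 DD/day.
Duration = 287 / 9.65 = 29.741 ≈ 29.7 days.

29.7 days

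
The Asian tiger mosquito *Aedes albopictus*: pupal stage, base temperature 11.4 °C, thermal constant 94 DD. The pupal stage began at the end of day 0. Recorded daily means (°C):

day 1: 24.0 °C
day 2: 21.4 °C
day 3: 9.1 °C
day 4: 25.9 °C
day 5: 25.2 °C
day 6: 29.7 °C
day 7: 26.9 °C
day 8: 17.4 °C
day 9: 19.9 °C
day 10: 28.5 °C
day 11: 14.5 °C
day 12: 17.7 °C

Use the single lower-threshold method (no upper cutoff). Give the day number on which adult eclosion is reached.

day 9

Daily DD above 11.4 °C: 12.6, 10.0, 0.0, 14.5, 13.8, 18.3, 15.5, 6.0, 8.5, 17.1, 3.1, 6.3.
Cumulative: 12.6, 22.6, 22.6, 37.1, 50.9, 69.2, 84.7, 90.7, 99.2, 116.3, 119.4, 125.7.
The total first reaches 94 DD on day 9.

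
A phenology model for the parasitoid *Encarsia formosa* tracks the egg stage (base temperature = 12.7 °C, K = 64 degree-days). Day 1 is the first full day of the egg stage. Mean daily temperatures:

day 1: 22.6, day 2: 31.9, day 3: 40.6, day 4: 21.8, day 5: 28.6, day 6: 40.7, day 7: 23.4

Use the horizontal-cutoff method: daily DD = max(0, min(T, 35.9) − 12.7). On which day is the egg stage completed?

day 5

Daily DD above 12.7 °C (capped at 23.2): 9.9, 19.2, 23.2, 9.1, 15.9, 23.2, 10.7.
Cumulative: 9.9, 29.1, 52.3, 61.4, 77.3, 100.5, 111.2.
The total first reaches 64 DD on day 5.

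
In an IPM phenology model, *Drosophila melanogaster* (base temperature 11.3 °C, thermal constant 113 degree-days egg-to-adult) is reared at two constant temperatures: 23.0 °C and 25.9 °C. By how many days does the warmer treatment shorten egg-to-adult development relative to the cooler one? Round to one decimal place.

1.9 days

At 23.0 °C: 113 / (23.0 − 11.3) = 113 / 11.7 = 9.658 d.
At 25.9 °C: 113 / (25.9 − 11.3) = 113 / 14.6 = 7.740 d.
Difference = |9.658 − 7.740| = 1.918 ≈ 1.9 days.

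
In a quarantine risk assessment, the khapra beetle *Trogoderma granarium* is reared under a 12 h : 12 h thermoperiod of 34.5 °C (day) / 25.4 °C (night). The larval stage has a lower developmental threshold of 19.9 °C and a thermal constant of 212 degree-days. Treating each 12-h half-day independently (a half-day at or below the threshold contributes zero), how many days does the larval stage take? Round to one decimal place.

21.1 days

Day half: max(0, 34.5 − 19.9) × 0.5 = 14.6 × 0.5 = 7.30 DD.
Night half: max(0, 25.4 − 19.9) × 0.5 = 5.5 × 0.5 = 2.75 DD.
Per 24 h: 10.05 DD/day.
Duration = 212 / 10.05 = 21.095 ≈ 21.1 days.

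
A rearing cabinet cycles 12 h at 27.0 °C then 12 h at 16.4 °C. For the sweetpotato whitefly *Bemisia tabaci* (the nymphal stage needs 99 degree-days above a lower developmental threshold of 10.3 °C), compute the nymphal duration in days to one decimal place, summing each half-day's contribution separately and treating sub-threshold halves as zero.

Day half: max(0, 27.0 − 10.3) × 0.5 = 16.7 × 0.5 = 8.35 DD.
Night half: max(0, 16.4 − 10.3) × 0.5 = 6.1 × 0.5 = 3.05 DD.
Per 24 h: 11.40 DD/day.
Duration = 99 / 11.40 = 8.684 ≈ 8.7 days.

8.7 days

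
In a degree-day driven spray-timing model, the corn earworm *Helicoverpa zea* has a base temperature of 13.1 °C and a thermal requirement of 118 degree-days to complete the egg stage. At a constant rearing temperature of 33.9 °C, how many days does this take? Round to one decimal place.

Daily accumulation = 33.9 − 13.1 = 20.8 DD/day.
Duration = 118 / 20.8 = 5.673 ≈ 5.7 days.

5.7 days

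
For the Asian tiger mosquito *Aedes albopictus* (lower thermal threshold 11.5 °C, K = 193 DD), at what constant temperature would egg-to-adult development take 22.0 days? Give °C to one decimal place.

20.3 °C

Required daily accumulation = 193 / 22.0 = 8.773 DD/day.
T = T_base + 8.773 = 11.5 + 8.773 = 20.273 ≈ 20.3 °C.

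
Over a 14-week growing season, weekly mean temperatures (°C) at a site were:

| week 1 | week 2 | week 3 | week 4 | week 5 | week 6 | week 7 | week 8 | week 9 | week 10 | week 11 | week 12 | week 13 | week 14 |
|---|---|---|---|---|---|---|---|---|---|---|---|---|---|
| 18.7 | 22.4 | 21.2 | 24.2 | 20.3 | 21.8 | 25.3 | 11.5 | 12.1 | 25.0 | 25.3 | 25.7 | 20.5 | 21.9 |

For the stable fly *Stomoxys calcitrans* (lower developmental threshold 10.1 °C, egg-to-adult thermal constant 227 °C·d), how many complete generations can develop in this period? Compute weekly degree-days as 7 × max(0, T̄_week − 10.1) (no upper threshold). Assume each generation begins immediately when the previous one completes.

Weekly DD (7 × max(0, T̄ − 10.1)): 60.2, 86.1, 77.7, 98.7, 71.4, 81.9, 106.4, 9.8, 14.0, 104.3, 106.4, 109.2, 72.8, 82.6.
Season total = 1081.5 DD.
Complete generations = ⌊1081.5 / 227⌋ = 4.

4 generations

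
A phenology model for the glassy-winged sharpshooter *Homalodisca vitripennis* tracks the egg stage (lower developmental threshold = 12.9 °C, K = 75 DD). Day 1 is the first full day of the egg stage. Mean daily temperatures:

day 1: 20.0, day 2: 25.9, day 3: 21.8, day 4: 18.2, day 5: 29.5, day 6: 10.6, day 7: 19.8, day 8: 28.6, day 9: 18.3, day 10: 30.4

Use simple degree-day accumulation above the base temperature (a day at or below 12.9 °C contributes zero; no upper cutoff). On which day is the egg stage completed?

day 9

Daily DD above 12.9 °C: 7.1, 13.0, 8.9, 5.3, 16.6, 0.0, 6.9, 15.7, 5.4, 17.5.
Cumulative: 7.1, 20.1, 29.0, 34.3, 50.9, 50.9, 57.8, 73.5, 78.9, 96.4.
The total first reaches 75 DD on day 9.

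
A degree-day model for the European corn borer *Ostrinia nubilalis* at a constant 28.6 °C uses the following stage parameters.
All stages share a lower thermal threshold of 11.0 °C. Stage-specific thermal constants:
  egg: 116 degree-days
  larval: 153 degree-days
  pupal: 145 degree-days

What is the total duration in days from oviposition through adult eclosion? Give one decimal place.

23.5 days

Daily accumulation at 28.6 °C = 28.6 − 11.0 = 17.6 DD/day.
Total K = 116 + 153 + 145 = 414 DD.
Total duration = 414 / 17.6 = 23.523 ≈ 23.5 days.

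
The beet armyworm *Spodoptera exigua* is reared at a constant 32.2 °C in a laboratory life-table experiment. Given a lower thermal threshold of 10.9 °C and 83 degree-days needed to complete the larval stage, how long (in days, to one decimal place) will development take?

3.9 days

Daily accumulation = 32.2 − 10.9 = 21.3 DD/day.
Duration = 83 / 21.3 = 3.897 ≈ 3.9 days.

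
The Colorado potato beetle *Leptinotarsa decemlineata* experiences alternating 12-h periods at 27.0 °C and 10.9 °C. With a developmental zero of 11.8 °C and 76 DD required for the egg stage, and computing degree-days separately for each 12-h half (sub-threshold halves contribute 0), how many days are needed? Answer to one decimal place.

10.0 days

Day half: max(0, 27.0 − 11.8) × 0.5 = 15.2 × 0.5 = 7.60 DD.
Night half: max(0, 10.9 − 11.8) × 0.5 = 0.0 × 0.5 = 0.00 DD.
Per 24 h: 7.60 DD/day.
Duration = 76 / 7.60 = 10.000 ≈ 10.0 days.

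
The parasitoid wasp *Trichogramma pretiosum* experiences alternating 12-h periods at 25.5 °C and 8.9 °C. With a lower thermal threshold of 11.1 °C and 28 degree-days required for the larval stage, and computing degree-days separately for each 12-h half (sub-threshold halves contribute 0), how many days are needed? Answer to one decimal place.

Day half: max(0, 25.5 − 11.1) × 0.5 = 14.4 × 0.5 = 7.20 DD.
Night half: max(0, 8.9 − 11.1) × 0.5 = 0.0 × 0.5 = 0.00 DD.
Per 24 h: 7.20 DD/day.
Duration = 28 / 7.20 = 3.889 ≈ 3.9 days.

3.9 days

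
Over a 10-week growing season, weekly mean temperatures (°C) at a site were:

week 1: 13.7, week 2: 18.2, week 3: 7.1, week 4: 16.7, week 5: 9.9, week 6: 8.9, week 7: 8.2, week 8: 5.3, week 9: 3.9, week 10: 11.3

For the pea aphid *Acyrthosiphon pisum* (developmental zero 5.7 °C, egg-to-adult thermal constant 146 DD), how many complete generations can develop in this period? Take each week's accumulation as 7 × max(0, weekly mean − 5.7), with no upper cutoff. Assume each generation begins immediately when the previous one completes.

2 generations

Weekly DD (7 × max(0, T̄ − 5.7)): 56.0, 87.5, 9.8, 77.0, 29.4, 22.4, 17.5, 0.0, 0.0, 39.2.
Season total = 338.8 DD.
Complete generations = ⌊338.8 / 146⌋ = 2.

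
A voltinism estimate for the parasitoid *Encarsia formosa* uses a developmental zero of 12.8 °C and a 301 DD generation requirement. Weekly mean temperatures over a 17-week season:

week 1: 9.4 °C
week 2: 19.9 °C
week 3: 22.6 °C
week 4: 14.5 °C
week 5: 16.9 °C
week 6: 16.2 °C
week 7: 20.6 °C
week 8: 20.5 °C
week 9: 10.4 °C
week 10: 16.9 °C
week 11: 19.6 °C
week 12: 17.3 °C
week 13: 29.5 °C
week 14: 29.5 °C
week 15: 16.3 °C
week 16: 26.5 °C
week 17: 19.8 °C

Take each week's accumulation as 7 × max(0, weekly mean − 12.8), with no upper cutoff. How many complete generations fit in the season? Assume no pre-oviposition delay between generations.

2 generations

Weekly DD (7 × max(0, T̄ − 12.8)): 0.0, 49.7, 68.6, 11.9, 28.7, 23.8, 54.6, 53.9, 0.0, 28.7, 47.6, 31.5, 116.9, 116.9, 24.5, 95.9, 49.0.
Season total = 802.2 DD.
Complete generations = ⌊802.2 / 301⌋ = 2.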